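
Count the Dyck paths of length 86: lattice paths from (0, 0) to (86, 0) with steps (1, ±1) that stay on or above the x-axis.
C_43 = 150853479205085351660700

These Dyck paths are counted by the Catalan number C_n = (1/(n + 1)) · C(2n, n). For n = 43: C_43 = (1/44) · C(86, 43) = 6637553085023755473070800/44 = 150853479205085351660700.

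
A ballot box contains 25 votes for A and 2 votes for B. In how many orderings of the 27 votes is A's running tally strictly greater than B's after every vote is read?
Strict-lead orderings = 299

Total orderings of the 27 votes with 25 for A: C(27, 25) = 351. By the Bertrand ballot formula (Cycle Lemma / reflection principle), the number of orderings in which A is strictly ahead of B throughout is (p − q)/(p + q) · C(p + q, p) = (25 − 2)/(25 + 2) · 351 = 299.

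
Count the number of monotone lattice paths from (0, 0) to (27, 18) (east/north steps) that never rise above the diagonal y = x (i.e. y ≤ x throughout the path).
Number of paths = 612815891050

By the reflection principle (André's argument), the number of monotone paths to (27, 18) with n ≤ m that never go above y = x is C(45, 27) − C(45, 28) = 1715884494940 − 1103068603890 = 612815891050.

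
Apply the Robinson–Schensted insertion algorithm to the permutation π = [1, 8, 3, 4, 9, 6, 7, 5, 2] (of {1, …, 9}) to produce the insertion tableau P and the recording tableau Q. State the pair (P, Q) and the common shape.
P = [1, 2, 4, 5, 7] / [3, 9] / [6] / [8];  Q = [1, 2, 4, 5, 7] / [3, 6] / [8] / [9];  common shape = (5, 2, 1, 1)

Row-insert the values π_1, π_2, … into P one at a time, bumping the leftmost entry strictly greater than the inserted value down to the next row. The recording tableau Q records, in position (i, j), the step at which that cell was added to P.
  Insert 1 (step 1): P = [1];  Q = [1]
  Insert 8 (step 2): P = [1, 8];  Q = [1, 2]
  Insert 3 (step 3): P = [1, 3] / [8];  Q = [1, 2] / [3]
  Insert 4 (step 4): P = [1, 3, 4] / [8];  Q = [1, 2, 4] / [3]
  Insert 9 (step 5): P = [1, 3, 4, 9] / [8];  Q = [1, 2, 4, 5] / [3]
  Insert 6 (step 6): P = [1, 3, 4, 6] / [8, 9];  Q = [1, 2, 4, 5] / [3, 6]
  Insert 7 (step 7): P = [1, 3, 4, 6, 7] / [8, 9];  Q = [1, 2, 4, 5, 7] / [3, 6]
  Insert 5 (step 8): P = [1, 3, 4, 5, 7] / [6, 9] / [8];  Q = [1, 2, 4, 5, 7] / [3, 6] / [8]
  Insert 2 (step 9): P = [1, 2, 4, 5, 7] / [3, 9] / [6] / [8];  Q = [1, 2, 4, 5, 7] / [3, 6] / [8] / [9]
Final shape: (5, 2, 1, 1).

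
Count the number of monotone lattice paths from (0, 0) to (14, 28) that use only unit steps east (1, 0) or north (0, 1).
Number of paths = 52860229080

A monotone lattice path from (0, 0) to (14, 28) consists of 14 east steps and 28 north steps in some order, so it is determined by which 14 of the 42 steps are east. The count is C(42, 14) = 52860229080.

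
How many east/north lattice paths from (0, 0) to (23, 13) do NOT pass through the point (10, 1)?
Number of paths = 2253586300

Total paths from (0, 0) to (23, 13): C(36, 23) = 2310789600. Paths through (10, 1): (paths (0, 0) → (10, 1)) × (paths (10, 1) → (23, 13)) = C(11, 10) · C(25, 13) = 11 · 5200300 = 57203300. Avoidance count = 2310789600 − 57203300 = 2253586300.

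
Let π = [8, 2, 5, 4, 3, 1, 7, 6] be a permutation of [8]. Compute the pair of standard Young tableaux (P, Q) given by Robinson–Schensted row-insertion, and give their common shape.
P = [1, 3, 6] / [2, 7] / [4] / [5] / [8];  Q = [1, 3, 7] / [2, 8] / [4] / [5] / [6];  common shape = (3, 2, 1, 1, 1)

Row-insert the values π_1, π_2, … into P one at a time, bumping the leftmost entry strictly greater than the inserted value down to the next row. The recording tableau Q records, in position (i, j), the step at which that cell was added to P.
  Insert 8 (step 1): P = [8];  Q = [1]
  Insert 2 (step 2): P = [2] / [8];  Q = [1] / [2]
  Insert 5 (step 3): P = [2, 5] / [8];  Q = [1, 3] / [2]
  Insert 4 (step 4): P = [2, 4] / [5] / [8];  Q = [1, 3] / [2] / [4]
  Insert 3 (step 5): P = [2, 3] / [4] / [5] / [8];  Q = [1, 3] / [2] / [4] / [5]
  Insert 1 (step 6): P = [1, 3] / [2] / [4] / [5] / [8];  Q = [1, 3] / [2] / [4] / [5] / [6]
  Insert 7 (step 7): P = [1, 3, 7] / [2] / [4] / [5] / [8];  Q = [1, 3, 7] / [2] / [4] / [5] / [6]
  Insert 6 (step 8): P = [1, 3, 6] / [2, 7] / [4] / [5] / [8];  Q = [1, 3, 7] / [2, 8] / [4] / [5] / [6]
Final shape: (3, 2, 1, 1, 1).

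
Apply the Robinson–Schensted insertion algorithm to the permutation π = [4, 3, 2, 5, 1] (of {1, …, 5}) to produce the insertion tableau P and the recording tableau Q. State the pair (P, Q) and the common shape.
P = [1, 5] / [2] / [3] / [4];  Q = [1, 4] / [2] / [3] / [5];  common shape = (2, 1, 1, 1)

Row-insert the values π_1, π_2, … into P one at a time, bumping the leftmost entry strictly greater than the inserted value down to the next row. The recording tableau Q records, in position (i, j), the step at which that cell was added to P.
  Insert 4 (step 1): P = [4];  Q = [1]
  Insert 3 (step 2): P = [3] / [4];  Q = [1] / [2]
  Insert 2 (step 3): P = [2] / [3] / [4];  Q = [1] / [2] / [3]
  Insert 5 (step 4): P = [2, 5] / [3] / [4];  Q = [1, 4] / [2] / [3]
  Insert 1 (step 5): P = [1, 5] / [2] / [3] / [4];  Q = [1, 4] / [2] / [3] / [5]
Final shape: (2, 1, 1, 1).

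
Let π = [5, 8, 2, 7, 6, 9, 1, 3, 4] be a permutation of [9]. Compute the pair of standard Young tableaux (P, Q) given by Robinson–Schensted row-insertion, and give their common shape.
P = [1, 3, 4] / [2, 6, 9] / [5, 7] / [8];  Q = [1, 2, 6] / [3, 4, 9] / [5, 8] / [7];  common shape = (3, 3, 2, 1)

Row-insert the values π_1, π_2, … into P one at a time, bumping the leftmost entry strictly greater than the inserted value down to the next row. The recording tableau Q records, in position (i, j), the step at which that cell was added to P.
  Insert 5 (step 1): P = [5];  Q = [1]
  Insert 8 (step 2): P = [5, 8];  Q = [1, 2]
  Insert 2 (step 3): P = [2, 8] / [5];  Q = [1, 2] / [3]
  Insert 7 (step 4): P = [2, 7] / [5, 8];  Q = [1, 2] / [3, 4]
  Insert 6 (step 5): P = [2, 6] / [5, 7] / [8];  Q = [1, 2] / [3, 4] / [5]
  Insert 9 (step 6): P = [2, 6, 9] / [5, 7] / [8];  Q = [1, 2, 6] / [3, 4] / [5]
  Insert 1 (step 7): P = [1, 6, 9] / [2, 7] / [5] / [8];  Q = [1, 2, 6] / [3, 4] / [5] / [7]
  Insert 3 (step 8): P = [1, 3, 9] / [2, 6] / [5, 7] / [8];  Q = [1, 2, 6] / [3, 4] / [5, 8] / [7]
  Insert 4 (step 9): P = [1, 3, 4] / [2, 6, 9] / [5, 7] / [8];  Q = [1, 2, 6] / [3, 4, 9] / [5, 8] / [7]
Final shape: (3, 3, 2, 1).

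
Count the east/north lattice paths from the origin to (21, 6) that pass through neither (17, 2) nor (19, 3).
Number of paths = 273770

Inclusion–exclusion. Total paths: C(27, 21) = 296010. Through P₁: C(19, 17)·C(8, 4) = 11970. Through P₂: C(22, 19)·C(5, 2) = 15400. Since P₁ is strictly southwest of P₂, a monotone path through both must visit P₁ then P₂; paths through both = C(19, 17)·C(3, 2)·C(5, 2) = 5130. Avoid both = 296010 − 11970 − 15400 + 5130 = 273770.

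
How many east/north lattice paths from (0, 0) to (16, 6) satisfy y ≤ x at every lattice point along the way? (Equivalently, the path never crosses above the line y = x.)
Number of paths = 48279

By the reflection principle (André's argument), the number of monotone paths to (16, 6) with n ≤ m that never go above y = x is C(22, 16) − C(22, 17) = 74613 − 26334 = 48279.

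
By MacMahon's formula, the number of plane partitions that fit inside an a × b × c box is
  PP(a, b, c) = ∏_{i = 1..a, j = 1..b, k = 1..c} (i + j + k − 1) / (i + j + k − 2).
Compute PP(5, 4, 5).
PP(5, 4, 5) = 16818516

Evaluate the triple product over i = 1..5, j = 1..4, k = 1..5. The factors are (2/1) · (3/2) · (4/3) · (5/4) · (6/5) · (3/2) · (4/3) · (5/4) · … (100 factors total). The numerators and denominators telescope so the product is an integer; carrying out the multiplication exactly gives PP(5, 4, 5) = 16818516.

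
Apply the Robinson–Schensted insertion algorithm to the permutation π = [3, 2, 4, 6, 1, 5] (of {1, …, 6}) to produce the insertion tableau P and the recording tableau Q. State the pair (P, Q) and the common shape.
P = [1, 4, 5] / [2, 6] / [3];  Q = [1, 3, 4] / [2, 6] / [5];  common shape = (3, 2, 1)

Row-insert the values π_1, π_2, … into P one at a time, bumping the leftmost entry strictly greater than the inserted value down to the next row. The recording tableau Q records, in position (i, j), the step at which that cell was added to P.
  Insert 3 (step 1): P = [3];  Q = [1]
  Insert 2 (step 2): P = [2] / [3];  Q = [1] / [2]
  Insert 4 (step 3): P = [2, 4] / [3];  Q = [1, 3] / [2]
  Insert 6 (step 4): P = [2, 4, 6] / [3];  Q = [1, 3, 4] / [2]
  Insert 1 (step 5): P = [1, 4, 6] / [2] / [3];  Q = [1, 3, 4] / [2] / [5]
  Insert 5 (step 6): P = [1, 4, 5] / [2, 6] / [3];  Q = [1, 3, 4] / [2, 6] / [5]
Final shape: (3, 2, 1).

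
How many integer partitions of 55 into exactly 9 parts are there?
p(55, 9 parts) = 28629

Partitions of n into exactly k parts are in bijection with partitions of n − k into at most k parts (subtract 1 from each part). So p(55, exactly 9) = p(46, parts ≤ 9). Computing via the recurrence p(m, j) = p(m, j−1) + p(m−j, j) gives 28629.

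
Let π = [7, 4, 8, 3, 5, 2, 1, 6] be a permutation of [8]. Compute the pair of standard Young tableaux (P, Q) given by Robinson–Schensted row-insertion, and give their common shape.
P = [1, 5, 6] / [2, 8] / [3] / [4] / [7];  Q = [1, 3, 8] / [2, 5] / [4] / [6] / [7];  common shape = (3, 2, 1, 1, 1)

Row-insert the values π_1, π_2, … into P one at a time, bumping the leftmost entry strictly greater than the inserted value down to the next row. The recording tableau Q records, in position (i, j), the step at which that cell was added to P.
  Insert 7 (step 1): P = [7];  Q = [1]
  Insert 4 (step 2): P = [4] / [7];  Q = [1] / [2]
  Insert 8 (step 3): P = [4, 8] / [7];  Q = [1, 3] / [2]
  Insert 3 (step 4): P = [3, 8] / [4] / [7];  Q = [1, 3] / [2] / [4]
  Insert 5 (step 5): P = [3, 5] / [4, 8] / [7];  Q = [1, 3] / [2, 5] / [4]
  Insert 2 (step 6): P = [2, 5] / [3, 8] / [4] / [7];  Q = [1, 3] / [2, 5] / [4] / [6]
  Insert 1 (step 7): P = [1, 5] / [2, 8] / [3] / [4] / [7];  Q = [1, 3] / [2, 5] / [4] / [6] / [7]
  Insert 6 (step 8): P = [1, 5, 6] / [2, 8] / [3] / [4] / [7];  Q = [1, 3, 8] / [2, 5] / [4] / [6] / [7]
Final shape: (3, 2, 1, 1, 1).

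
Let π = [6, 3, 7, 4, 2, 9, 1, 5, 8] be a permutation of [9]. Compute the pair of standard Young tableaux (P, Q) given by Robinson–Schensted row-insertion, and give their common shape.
P = [1, 4, 5, 8] / [2, 7, 9] / [3] / [6];  Q = [1, 3, 6, 9] / [2, 4, 8] / [5] / [7];  common shape = (4, 3, 1, 1)

Row-insert the values π_1, π_2, … into P one at a time, bumping the leftmost entry strictly greater than the inserted value down to the next row. The recording tableau Q records, in position (i, j), the step at which that cell was added to P.
  Insert 6 (step 1): P = [6];  Q = [1]
  Insert 3 (step 2): P = [3] / [6];  Q = [1] / [2]
  Insert 7 (step 3): P = [3, 7] / [6];  Q = [1, 3] / [2]
  Insert 4 (step 4): P = [3, 4] / [6, 7];  Q = [1, 3] / [2, 4]
  Insert 2 (step 5): P = [2, 4] / [3, 7] / [6];  Q = [1, 3] / [2, 4] / [5]
  Insert 9 (step 6): P = [2, 4, 9] / [3, 7] / [6];  Q = [1, 3, 6] / [2, 4] / [5]
  Insert 1 (step 7): P = [1, 4, 9] / [2, 7] / [3] / [6];  Q = [1, 3, 6] / [2, 4] / [5] / [7]
  Insert 5 (step 8): P = [1, 4, 5] / [2, 7, 9] / [3] / [6];  Q = [1, 3, 6] / [2, 4, 8] / [5] / [7]
  Insert 8 (step 9): P = [1, 4, 5, 8] / [2, 7, 9] / [3] / [6];  Q = [1, 3, 6, 9] / [2, 4, 8] / [5] / [7]
Final shape: (4, 3, 1, 1).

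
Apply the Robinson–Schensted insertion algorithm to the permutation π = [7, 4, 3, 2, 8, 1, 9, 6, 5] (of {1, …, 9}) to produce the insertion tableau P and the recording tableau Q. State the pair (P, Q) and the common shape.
P = [1, 5, 9] / [2, 6] / [3, 8] / [4] / [7];  Q = [1, 5, 7] / [2, 8] / [3, 9] / [4] / [6];  common shape = (3, 2, 2, 1, 1)

Row-insert the values π_1, π_2, … into P one at a time, bumping the leftmost entry strictly greater than the inserted value down to the next row. The recording tableau Q records, in position (i, j), the step at which that cell was added to P.
  Insert 7 (step 1): P = [7];  Q = [1]
  Insert 4 (step 2): P = [4] / [7];  Q = [1] / [2]
  Insert 3 (step 3): P = [3] / [4] / [7];  Q = [1] / [2] / [3]
  Insert 2 (step 4): P = [2] / [3] / [4] / [7];  Q = [1] / [2] / [3] / [4]
  Insert 8 (step 5): P = [2, 8] / [3] / [4] / [7];  Q = [1, 5] / [2] / [3] / [4]
  Insert 1 (step 6): P = [1, 8] / [2] / [3] / [4] / [7];  Q = [1, 5] / [2] / [3] / [4] / [6]
  Insert 9 (step 7): P = [1, 8, 9] / [2] / [3] / [4] / [7];  Q = [1, 5, 7] / [2] / [3] / [4] / [6]
  Insert 6 (step 8): P = [1, 6, 9] / [2, 8] / [3] / [4] / [7];  Q = [1, 5, 7] / [2, 8] / [3] / [4] / [6]
  Insert 5 (step 9): P = [1, 5, 9] / [2, 6] / [3, 8] / [4] / [7];  Q = [1, 5, 7] / [2, 8] / [3, 9] / [4] / [6]
Final shape: (3, 2, 2, 1, 1).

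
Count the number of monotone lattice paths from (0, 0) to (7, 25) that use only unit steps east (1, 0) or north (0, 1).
Number of paths = 3365856

A monotone lattice path from (0, 0) to (7, 25) consists of 7 east steps and 25 north steps in some order, so it is determined by which 7 of the 32 steps are east. The count is C(32, 7) = 3365856.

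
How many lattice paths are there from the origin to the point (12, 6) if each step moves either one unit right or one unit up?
Number of paths = 18564

A monotone lattice path from (0, 0) to (12, 6) consists of 12 east steps and 6 north steps in some order, so it is determined by which 12 of the 18 steps are east. The count is C(18, 12) = 18564.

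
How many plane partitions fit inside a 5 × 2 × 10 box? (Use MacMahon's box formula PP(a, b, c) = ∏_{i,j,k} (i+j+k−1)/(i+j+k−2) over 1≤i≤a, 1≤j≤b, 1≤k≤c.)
PP(5, 2, 10) = 2186184

Evaluate the triple product over i = 1..5, j = 1..2, k = 1..10. The factors are (2/1) · (3/2) · (4/3) · (5/4) · (6/5) · (7/6) · (8/7) · (9/8) · … (100 factors total). The numerators and denominators telescope so the product is an integer; carrying out the multiplication exactly gives PP(5, 2, 10) = 2186184.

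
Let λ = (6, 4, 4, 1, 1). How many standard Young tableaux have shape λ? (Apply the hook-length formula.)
# SYT of shape (6, 4, 4, 1, 1) = 411840

Hook-length formula: f^λ = n! / Π hook(c), product over all cells c of the Young diagram. For λ = (6, 4, 4, 1, 1), n = 16 boxes. Hook lengths by row (left-to-right, top-to-bottom): [10, 7, 6, 5, 2, 1]; [7, 4, 3, 2]; [6, 3, 2, 1]; [2]; [1]. Product of hooks = 50803200. So f^λ = 16! / 50803200 = 20922789888000 / 50803200 = 411840.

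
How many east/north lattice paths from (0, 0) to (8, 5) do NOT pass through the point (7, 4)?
Number of paths = 627

Total paths from (0, 0) to (8, 5): C(13, 8) = 1287. Paths through (7, 4): (paths (0, 0) → (7, 4)) × (paths (7, 4) → (8, 5)) = C(11, 7) · C(2, 1) = 330 · 2 = 660. Avoidance count = 1287 − 660 = 627.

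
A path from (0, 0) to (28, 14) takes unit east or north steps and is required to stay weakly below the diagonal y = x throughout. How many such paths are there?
Number of paths = 27341497800

By the reflection principle (André's argument), the number of monotone paths to (28, 14) with n ≤ m that never go above y = x is C(42, 28) − C(42, 29) = 52860229080 − 25518731280 = 27341497800.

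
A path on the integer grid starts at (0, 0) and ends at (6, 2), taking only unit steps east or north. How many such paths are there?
Number of paths = 28

A monotone lattice path from (0, 0) to (6, 2) consists of 6 east steps and 2 north steps in some order, so it is determined by which 6 of the 8 steps are east. The count is C(8, 6) = 28.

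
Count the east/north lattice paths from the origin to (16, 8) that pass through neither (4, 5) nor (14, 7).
Number of paths = 354249

Inclusion–exclusion. Total paths: C(24, 16) = 735471. Through P₁: C(9, 4)·C(15, 12) = 57330. Through P₂: C(21, 14)·C(3, 2) = 348840. Since P₁ is strictly southwest of P₂, a monotone path through both must visit P₁ then P₂; paths through both = C(9, 4)·C(12, 10)·C(3, 2) = 24948. Avoid both = 735471 − 57330 − 348840 + 24948 = 354249.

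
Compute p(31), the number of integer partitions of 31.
p(31) = 6842

Compute p(n) via the recurrence p(n, m) = p(n, m−1) + p(n−m, m), where p(n, m) counts partitions of n with all parts ≤ m and p(n) = p(n, n). The base cases are p(0, m) = 1 and p(n, 0) = 0 for n > 0. Filling the table yields p(31) = 6842. (Euler's pentagonal recurrence is an alternative.)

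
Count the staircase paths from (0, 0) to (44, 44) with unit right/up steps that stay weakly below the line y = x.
C_44 = 583300119592996693088040

These NE paths below the diagonal are counted by the Catalan number C_n = (1/(n + 1)) · C(2n, n). For n = 44: C_44 = (1/45) · C(88, 44) = 26248505381684851188961800/45 = 583300119592996693088040.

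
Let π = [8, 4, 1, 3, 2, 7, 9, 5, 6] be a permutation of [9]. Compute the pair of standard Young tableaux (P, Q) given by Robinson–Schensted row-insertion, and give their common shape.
P = [1, 2, 5, 6] / [3, 7, 9] / [4] / [8];  Q = [1, 4, 6, 7] / [2, 8, 9] / [3] / [5];  common shape = (4, 3, 1, 1)

Row-insert the values π_1, π_2, … into P one at a time, bumping the leftmost entry strictly greater than the inserted value down to the next row. The recording tableau Q records, in position (i, j), the step at which that cell was added to P.
  Insert 8 (step 1): P = [8];  Q = [1]
  Insert 4 (step 2): P = [4] / [8];  Q = [1] / [2]
  Insert 1 (step 3): P = [1] / [4] / [8];  Q = [1] / [2] / [3]
  Insert 3 (step 4): P = [1, 3] / [4] / [8];  Q = [1, 4] / [2] / [3]
  Insert 2 (step 5): P = [1, 2] / [3] / [4] / [8];  Q = [1, 4] / [2] / [3] / [5]
  Insert 7 (step 6): P = [1, 2, 7] / [3] / [4] / [8];  Q = [1, 4, 6] / [2] / [3] / [5]
  Insert 9 (step 7): P = [1, 2, 7, 9] / [3] / [4] / [8];  Q = [1, 4, 6, 7] / [2] / [3] / [5]
  Insert 5 (step 8): P = [1, 2, 5, 9] / [3, 7] / [4] / [8];  Q = [1, 4, 6, 7] / [2, 8] / [3] / [5]
  Insert 6 (step 9): P = [1, 2, 5, 6] / [3, 7, 9] / [4] / [8];  Q = [1, 4, 6, 7] / [2, 8, 9] / [3] / [5]
Final shape: (4, 3, 1, 1).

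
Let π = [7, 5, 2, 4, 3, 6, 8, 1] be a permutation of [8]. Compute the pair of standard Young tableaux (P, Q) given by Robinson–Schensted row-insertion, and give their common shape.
P = [1, 3, 6, 8] / [2] / [4] / [5] / [7];  Q = [1, 4, 6, 7] / [2] / [3] / [5] / [8];  common shape = (4, 1, 1, 1, 1)

Row-insert the values π_1, π_2, … into P one at a time, bumping the leftmost entry strictly greater than the inserted value down to the next row. The recording tableau Q records, in position (i, j), the step at which that cell was added to P.
  Insert 7 (step 1): P = [7];  Q = [1]
  Insert 5 (step 2): P = [5] / [7];  Q = [1] / [2]
  Insert 2 (step 3): P = [2] / [5] / [7];  Q = [1] / [2] / [3]
  Insert 4 (step 4): P = [2, 4] / [5] / [7];  Q = [1, 4] / [2] / [3]
  Insert 3 (step 5): P = [2, 3] / [4] / [5] / [7];  Q = [1, 4] / [2] / [3] / [5]
  Insert 6 (step 6): P = [2, 3, 6] / [4] / [5] / [7];  Q = [1, 4, 6] / [2] / [3] / [5]
  Insert 8 (step 7): P = [2, 3, 6, 8] / [4] / [5] / [7];  Q = [1, 4, 6, 7] / [2] / [3] / [5]
  Insert 1 (step 8): P = [1, 3, 6, 8] / [2] / [4] / [5] / [7];  Q = [1, 4, 6, 7] / [2] / [3] / [5] / [8]
Final shape: (4, 1, 1, 1, 1).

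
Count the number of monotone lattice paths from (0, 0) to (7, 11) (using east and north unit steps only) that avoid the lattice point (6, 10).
Number of paths = 15808

Total paths from (0, 0) to (7, 11): C(18, 7) = 31824. Paths through (6, 10): (paths (0, 0) → (6, 10)) × (paths (6, 10) → (7, 11)) = C(16, 6) · C(2, 1) = 8008 · 2 = 16016. Avoidance count = 31824 − 16016 = 15808.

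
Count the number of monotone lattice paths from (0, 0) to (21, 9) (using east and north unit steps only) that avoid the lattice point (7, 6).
Number of paths = 13140270

Total paths from (0, 0) to (21, 9): C(30, 21) = 14307150. Paths through (7, 6): (paths (0, 0) → (7, 6)) × (paths (7, 6) → (21, 9)) = C(13, 7) · C(17, 14) = 1716 · 680 = 1166880. Avoidance count = 14307150 − 1166880 = 13140270.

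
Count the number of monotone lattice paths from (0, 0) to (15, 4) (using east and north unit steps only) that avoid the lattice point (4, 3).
Number of paths = 3456

Total paths from (0, 0) to (15, 4): C(19, 15) = 3876. Paths through (4, 3): (paths (0, 0) → (4, 3)) × (paths (4, 3) → (15, 4)) = C(7, 4) · C(12, 11) = 35 · 12 = 420. Avoidance count = 3876 − 420 = 3456.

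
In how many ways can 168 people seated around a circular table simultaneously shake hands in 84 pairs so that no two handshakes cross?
C_84 = 270557451039395118028642463289168566420671280440

These noncrossing handshakes are counted by the Catalan number C_n = (1/(n + 1)) · C(2n, n). For n = 84: C_84 = (1/85) · C(168, 84) = 22997383338348585032434609379579328145757058837400/85 = 270557451039395118028642463289168566420671280440.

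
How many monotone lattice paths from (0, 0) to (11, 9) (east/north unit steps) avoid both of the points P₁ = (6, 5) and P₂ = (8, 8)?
Number of paths = 76748

Inclusion–exclusion. Total paths: C(20, 11) = 167960. Through P₁: C(11, 6)·C(9, 5) = 58212. Through P₂: C(16, 8)·C(4, 3) = 51480. Since P₁ is strictly southwest of P₂, a monotone path through both must visit P₁ then P₂; paths through both = C(11, 6)·C(5, 2)·C(4, 3) = 18480. Avoid both = 167960 − 58212 − 51480 + 18480 = 76748.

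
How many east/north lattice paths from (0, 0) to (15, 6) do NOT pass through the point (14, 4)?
Number of paths = 45084

Total paths from (0, 0) to (15, 6): C(21, 15) = 54264. Paths through (14, 4): (paths (0, 0) → (14, 4)) × (paths (14, 4) → (15, 6)) = C(18, 14) · C(3, 1) = 3060 · 3 = 9180. Avoidance count = 54264 − 9180 = 45084.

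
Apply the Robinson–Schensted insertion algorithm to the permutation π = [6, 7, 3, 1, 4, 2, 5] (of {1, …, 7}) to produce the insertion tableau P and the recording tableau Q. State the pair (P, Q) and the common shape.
P = [1, 2, 5] / [3, 4] / [6, 7];  Q = [1, 2, 7] / [3, 5] / [4, 6];  common shape = (3, 2, 2)

Row-insert the values π_1, π_2, … into P one at a time, bumping the leftmost entry strictly greater than the inserted value down to the next row. The recording tableau Q records, in position (i, j), the step at which that cell was added to P.
  Insert 6 (step 1): P = [6];  Q = [1]
  Insert 7 (step 2): P = [6, 7];  Q = [1, 2]
  Insert 3 (step 3): P = [3, 7] / [6];  Q = [1, 2] / [3]
  Insert 1 (step 4): P = [1, 7] / [3] / [6];  Q = [1, 2] / [3] / [4]
  Insert 4 (step 5): P = [1, 4] / [3, 7] / [6];  Q = [1, 2] / [3, 5] / [4]
  Insert 2 (step 6): P = [1, 2] / [3, 4] / [6, 7];  Q = [1, 2] / [3, 5] / [4, 6]
  Insert 5 (step 7): P = [1, 2, 5] / [3, 4] / [6, 7];  Q = [1, 2, 7] / [3, 5] / [4, 6]
Final shape: (3, 2, 2).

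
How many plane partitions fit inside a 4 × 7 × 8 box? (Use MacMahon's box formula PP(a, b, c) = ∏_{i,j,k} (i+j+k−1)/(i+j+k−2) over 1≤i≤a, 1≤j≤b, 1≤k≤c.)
PP(4, 7, 8) = 1318349483880

Evaluate the triple product over i = 1..4, j = 1..7, k = 1..8. The factors are (2/1) · (3/2) · (4/3) · (5/4) · (6/5) · (7/6) · (8/7) · (9/8) · … (224 factors total). The numerators and denominators telescope so the product is an integer; carrying out the multiplication exactly gives PP(4, 7, 8) = 1318349483880.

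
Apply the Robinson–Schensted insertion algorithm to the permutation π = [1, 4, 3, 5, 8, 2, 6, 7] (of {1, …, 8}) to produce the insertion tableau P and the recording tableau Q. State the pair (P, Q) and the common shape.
P = [1, 2, 5, 6, 7] / [3, 8] / [4];  Q = [1, 2, 4, 5, 8] / [3, 7] / [6];  common shape = (5, 2, 1)

Row-insert the values π_1, π_2, … into P one at a time, bumping the leftmost entry strictly greater than the inserted value down to the next row. The recording tableau Q records, in position (i, j), the step at which that cell was added to P.
  Insert 1 (step 1): P = [1];  Q = [1]
  Insert 4 (step 2): P = [1, 4];  Q = [1, 2]
  Insert 3 (step 3): P = [1, 3] / [4];  Q = [1, 2] / [3]
  Insert 5 (step 4): P = [1, 3, 5] / [4];  Q = [1, 2, 4] / [3]
  Insert 8 (step 5): P = [1, 3, 5, 8] / [4];  Q = [1, 2, 4, 5] / [3]
  Insert 2 (step 6): P = [1, 2, 5, 8] / [3] / [4];  Q = [1, 2, 4, 5] / [3] / [6]
  Insert 6 (step 7): P = [1, 2, 5, 6] / [3, 8] / [4];  Q = [1, 2, 4, 5] / [3, 7] / [6]
  Insert 7 (step 8): P = [1, 2, 5, 6, 7] / [3, 8] / [4];  Q = [1, 2, 4, 5, 8] / [3, 7] / [6]
Final shape: (5, 2, 1).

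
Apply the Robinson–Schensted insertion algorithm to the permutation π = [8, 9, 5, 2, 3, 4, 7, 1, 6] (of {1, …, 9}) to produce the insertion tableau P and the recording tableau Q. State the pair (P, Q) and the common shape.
P = [1, 3, 4, 6] / [2, 7] / [5, 9] / [8];  Q = [1, 2, 6, 7] / [3, 5] / [4, 9] / [8];  common shape = (4, 2, 2, 1)

Row-insert the values π_1, π_2, … into P one at a time, bumping the leftmost entry strictly greater than the inserted value down to the next row. The recording tableau Q records, in position (i, j), the step at which that cell was added to P.
  Insert 8 (step 1): P = [8];  Q = [1]
  Insert 9 (step 2): P = [8, 9];  Q = [1, 2]
  Insert 5 (step 3): P = [5, 9] / [8];  Q = [1, 2] / [3]
  Insert 2 (step 4): P = [2, 9] / [5] / [8];  Q = [1, 2] / [3] / [4]
  Insert 3 (step 5): P = [2, 3] / [5, 9] / [8];  Q = [1, 2] / [3, 5] / [4]
  Insert 4 (step 6): P = [2, 3, 4] / [5, 9] / [8];  Q = [1, 2, 6] / [3, 5] / [4]
  Insert 7 (step 7): P = [2, 3, 4, 7] / [5, 9] / [8];  Q = [1, 2, 6, 7] / [3, 5] / [4]
  Insert 1 (step 8): P = [1, 3, 4, 7] / [2, 9] / [5] / [8];  Q = [1, 2, 6, 7] / [3, 5] / [4] / [8]
  Insert 6 (step 9): P = [1, 3, 4, 6] / [2, 7] / [5, 9] / [8];  Q = [1, 2, 6, 7] / [3, 5] / [4, 9] / [8]
Final shape: (4, 2, 2, 1).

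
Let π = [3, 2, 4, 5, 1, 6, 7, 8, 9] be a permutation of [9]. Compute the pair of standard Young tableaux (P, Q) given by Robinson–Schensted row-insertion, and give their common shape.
P = [1, 4, 5, 6, 7, 8, 9] / [2] / [3];  Q = [1, 3, 4, 6, 7, 8, 9] / [2] / [5];  common shape = (7, 1, 1)

Row-insert the values π_1, π_2, … into P one at a time, bumping the leftmost entry strictly greater than the inserted value down to the next row. The recording tableau Q records, in position (i, j), the step at which that cell was added to P.
  Insert 3 (step 1): P = [3];  Q = [1]
  Insert 2 (step 2): P = [2] / [3];  Q = [1] / [2]
  Insert 4 (step 3): P = [2, 4] / [3];  Q = [1, 3] / [2]
  Insert 5 (step 4): P = [2, 4, 5] / [3];  Q = [1, 3, 4] / [2]
  Insert 1 (step 5): P = [1, 4, 5] / [2] / [3];  Q = [1, 3, 4] / [2] / [5]
  Insert 6 (step 6): P = [1, 4, 5, 6] / [2] / [3];  Q = [1, 3, 4, 6] / [2] / [5]
  Insert 7 (step 7): P = [1, 4, 5, 6, 7] / [2] / [3];  Q = [1, 3, 4, 6, 7] / [2] / [5]
  Insert 8 (step 8): P = [1, 4, 5, 6, 7, 8] / [2] / [3];  Q = [1, 3, 4, 6, 7, 8] / [2] / [5]
  Insert 9 (step 9): P = [1, 4, 5, 6, 7, 8, 9] / [2] / [3];  Q = [1, 3, 4, 6, 7, 8, 9] / [2] / [5]
Final shape: (7, 1, 1).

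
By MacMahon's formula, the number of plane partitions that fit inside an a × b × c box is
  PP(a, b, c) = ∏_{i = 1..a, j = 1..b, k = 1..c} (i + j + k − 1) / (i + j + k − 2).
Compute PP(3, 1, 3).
PP(3, 1, 3) = 20

Evaluate the triple product over i = 1..3, j = 1..1, k = 1..3. The factors are (2/1) · (3/2) · (4/3) · (3/2) · (4/3) · (5/4) · (4/3) · (5/4) · … (9 factors total). The numerators and denominators telescope so the product is an integer; carrying out the multiplication exactly gives PP(3, 1, 3) = 20.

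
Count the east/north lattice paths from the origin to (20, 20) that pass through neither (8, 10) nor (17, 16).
Number of paths = 76377791952

Inclusion–exclusion. Total paths: C(40, 20) = 137846528820. Through P₁: C(18, 8)·C(22, 12) = 28295935668. Through P₂: C(33, 17)·C(7, 3) = 40838108850. Since P₁ is strictly southwest of P₂, a monotone path through both must visit P₁ then P₂; paths through both = C(18, 8)·C(15, 9)·C(7, 3) = 7665307650. Avoid both = 137846528820 − 28295935668 − 40838108850 + 7665307650 = 76377791952.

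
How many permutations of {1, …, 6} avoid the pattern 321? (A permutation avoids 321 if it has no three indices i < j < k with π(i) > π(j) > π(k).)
C_6 = 132

These 321-avoiding permutations are counted by the Catalan number C_n = (1/(n + 1)) · C(2n, n). For n = 6: C_6 = (1/7) · C(12, 6) = 924/7 = 132.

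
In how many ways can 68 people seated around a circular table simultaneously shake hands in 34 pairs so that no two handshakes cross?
C_34 = 812944042149730764

These noncrossing handshakes are counted by the Catalan number C_n = (1/(n + 1)) · C(2n, n). For n = 34: C_34 = (1/35) · C(68, 34) = 28453041475240576740/35 = 812944042149730764.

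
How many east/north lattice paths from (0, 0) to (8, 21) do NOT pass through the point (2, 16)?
Number of paths = 4221459

Total paths from (0, 0) to (8, 21): C(29, 8) = 4292145. Paths through (2, 16): (paths (0, 0) → (2, 16)) × (paths (2, 16) → (8, 21)) = C(18, 2) · C(11, 6) = 153 · 462 = 70686. Avoidance count = 4292145 − 70686 = 4221459.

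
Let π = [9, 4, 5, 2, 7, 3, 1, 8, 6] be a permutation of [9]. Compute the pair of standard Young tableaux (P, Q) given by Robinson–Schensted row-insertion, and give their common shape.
P = [1, 3, 6, 8] / [2, 5, 7] / [4] / [9];  Q = [1, 3, 5, 8] / [2, 6, 9] / [4] / [7];  common shape = (4, 3, 1, 1)

Row-insert the values π_1, π_2, … into P one at a time, bumping the leftmost entry strictly greater than the inserted value down to the next row. The recording tableau Q records, in position (i, j), the step at which that cell was added to P.
  Insert 9 (step 1): P = [9];  Q = [1]
  Insert 4 (step 2): P = [4] / [9];  Q = [1] / [2]
  Insert 5 (step 3): P = [4, 5] / [9];  Q = [1, 3] / [2]
  Insert 2 (step 4): P = [2, 5] / [4] / [9];  Q = [1, 3] / [2] / [4]
  Insert 7 (step 5): P = [2, 5, 7] / [4] / [9];  Q = [1, 3, 5] / [2] / [4]
  Insert 3 (step 6): P = [2, 3, 7] / [4, 5] / [9];  Q = [1, 3, 5] / [2, 6] / [4]
  Insert 1 (step 7): P = [1, 3, 7] / [2, 5] / [4] / [9];  Q = [1, 3, 5] / [2, 6] / [4] / [7]
  Insert 8 (step 8): P = [1, 3, 7, 8] / [2, 5] / [4] / [9];  Q = [1, 3, 5, 8] / [2, 6] / [4] / [7]
  Insert 6 (step 9): P = [1, 3, 6, 8] / [2, 5, 7] / [4] / [9];  Q = [1, 3, 5, 8] / [2, 6, 9] / [4] / [7]
Final shape: (4, 3, 1, 1).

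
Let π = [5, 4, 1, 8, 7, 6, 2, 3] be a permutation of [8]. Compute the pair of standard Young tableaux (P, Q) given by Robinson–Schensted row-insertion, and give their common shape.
P = [1, 2, 3] / [4, 6] / [5, 7] / [8];  Q = [1, 4, 8] / [2, 5] / [3, 6] / [7];  common shape = (3, 2, 2, 1)

Row-insert the values π_1, π_2, … into P one at a time, bumping the leftmost entry strictly greater than the inserted value down to the next row. The recording tableau Q records, in position (i, j), the step at which that cell was added to P.
  Insert 5 (step 1): P = [5];  Q = [1]
  Insert 4 (step 2): P = [4] / [5];  Q = [1] / [2]
  Insert 1 (step 3): P = [1] / [4] / [5];  Q = [1] / [2] / [3]
  Insert 8 (step 4): P = [1, 8] / [4] / [5];  Q = [1, 4] / [2] / [3]
  Insert 7 (step 5): P = [1, 7] / [4, 8] / [5];  Q = [1, 4] / [2, 5] / [3]
  Insert 6 (step 6): P = [1, 6] / [4, 7] / [5, 8];  Q = [1, 4] / [2, 5] / [3, 6]
  Insert 2 (step 7): P = [1, 2] / [4, 6] / [5, 7] / [8];  Q = [1, 4] / [2, 5] / [3, 6] / [7]
  Insert 3 (step 8): P = [1, 2, 3] / [4, 6] / [5, 7] / [8];  Q = [1, 4, 8] / [2, 5] / [3, 6] / [7]
Final shape: (3, 2, 2, 1).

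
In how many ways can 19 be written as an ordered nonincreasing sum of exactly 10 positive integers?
p(19, 10 parts) = 30

Partitions of n into exactly k parts are in bijection with partitions of n − k into at most k parts (subtract 1 from each part). So p(19, exactly 10) = p(9, parts ≤ 10). Computing via the recurrence p(m, j) = p(m, j−1) + p(m−j, j) gives 30.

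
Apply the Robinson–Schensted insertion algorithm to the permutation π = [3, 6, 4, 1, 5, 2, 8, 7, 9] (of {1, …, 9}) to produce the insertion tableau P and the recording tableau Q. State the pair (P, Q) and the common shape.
P = [1, 2, 5, 7, 9] / [3, 4, 8] / [6];  Q = [1, 2, 5, 7, 9] / [3, 6, 8] / [4];  common shape = (5, 3, 1)

Row-insert the values π_1, π_2, … into P one at a time, bumping the leftmost entry strictly greater than the inserted value down to the next row. The recording tableau Q records, in position (i, j), the step at which that cell was added to P.
  Insert 3 (step 1): P = [3];  Q = [1]
  Insert 6 (step 2): P = [3, 6];  Q = [1, 2]
  Insert 4 (step 3): P = [3, 4] / [6];  Q = [1, 2] / [3]
  Insert 1 (step 4): P = [1, 4] / [3] / [6];  Q = [1, 2] / [3] / [4]
  Insert 5 (step 5): P = [1, 4, 5] / [3] / [6];  Q = [1, 2, 5] / [3] / [4]
  Insert 2 (step 6): P = [1, 2, 5] / [3, 4] / [6];  Q = [1, 2, 5] / [3, 6] / [4]
  Insert 8 (step 7): P = [1, 2, 5, 8] / [3, 4] / [6];  Q = [1, 2, 5, 7] / [3, 6] / [4]
  Insert 7 (step 8): P = [1, 2, 5, 7] / [3, 4, 8] / [6];  Q = [1, 2, 5, 7] / [3, 6, 8] / [4]
  Insert 9 (step 9): P = [1, 2, 5, 7, 9] / [3, 4, 8] / [6];  Q = [1, 2, 5, 7, 9] / [3, 6, 8] / [4]
Final shape: (5, 3, 1).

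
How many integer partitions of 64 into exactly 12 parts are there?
p(64, 12 parts) = 126560

Partitions of n into exactly k parts are in bijection with partitions of n − k into at most k parts (subtract 1 from each part). So p(64, exactly 12) = p(52, parts ≤ 12). Computing via the recurrence p(m, j) = p(m, j−1) + p(m−j, j) gives 126560.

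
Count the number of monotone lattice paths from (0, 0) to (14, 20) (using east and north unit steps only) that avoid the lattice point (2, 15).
Number of paths = 1391134072

Total paths from (0, 0) to (14, 20): C(34, 14) = 1391975640. Paths through (2, 15): (paths (0, 0) → (2, 15)) × (paths (2, 15) → (14, 20)) = C(17, 2) · C(17, 12) = 136 · 6188 = 841568. Avoidance count = 1391975640 − 841568 = 1391134072.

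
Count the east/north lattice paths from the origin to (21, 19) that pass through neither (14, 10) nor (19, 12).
Number of paths = 105248010396

Inclusion–exclusion. Total paths: C(40, 21) = 131282408400. Through P₁: C(24, 14)·C(16, 7) = 22436768640. Through P₂: C(31, 19)·C(9, 2) = 5080338900. Since P₁ is strictly southwest of P₂, a monotone path through both must visit P₁ then P₂; paths through both = C(24, 14)·C(7, 5)·C(9, 2) = 1482709536. Avoid both = 131282408400 − 22436768640 − 5080338900 + 1482709536 = 105248010396.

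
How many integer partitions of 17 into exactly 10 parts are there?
p(17, 10 parts) = 15

Partitions of n into exactly k parts are in bijection with partitions of n − k into at most k parts (subtract 1 from each part). So p(17, exactly 10) = p(7, parts ≤ 10). Computing via the recurrence p(m, j) = p(m, j−1) + p(m−j, j) gives 15.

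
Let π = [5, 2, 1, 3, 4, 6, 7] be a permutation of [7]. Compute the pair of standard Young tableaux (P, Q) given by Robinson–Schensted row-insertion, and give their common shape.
P = [1, 3, 4, 6, 7] / [2] / [5];  Q = [1, 4, 5, 6, 7] / [2] / [3];  common shape = (5, 1, 1)

Row-insert the values π_1, π_2, … into P one at a time, bumping the leftmost entry strictly greater than the inserted value down to the next row. The recording tableau Q records, in position (i, j), the step at which that cell was added to P.
  Insert 5 (step 1): P = [5];  Q = [1]
  Insert 2 (step 2): P = [2] / [5];  Q = [1] / [2]
  Insert 1 (step 3): P = [1] / [2] / [5];  Q = [1] / [2] / [3]
  Insert 3 (step 4): P = [1, 3] / [2] / [5];  Q = [1, 4] / [2] / [3]
  Insert 4 (step 5): P = [1, 3, 4] / [2] / [5];  Q = [1, 4, 5] / [2] / [3]
  Insert 6 (step 6): P = [1, 3, 4, 6] / [2] / [5];  Q = [1, 4, 5, 6] / [2] / [3]
  Insert 7 (step 7): P = [1, 3, 4, 6, 7] / [2] / [5];  Q = [1, 4, 5, 6, 7] / [2] / [3]
Final shape: (5, 1, 1).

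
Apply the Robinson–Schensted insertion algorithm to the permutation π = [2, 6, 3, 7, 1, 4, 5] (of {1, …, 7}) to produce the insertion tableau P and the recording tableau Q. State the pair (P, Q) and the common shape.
P = [1, 3, 4, 5] / [2, 7] / [6];  Q = [1, 2, 4, 7] / [3, 6] / [5];  common shape = (4, 2, 1)

Row-insert the values π_1, π_2, … into P one at a time, bumping the leftmost entry strictly greater than the inserted value down to the next row. The recording tableau Q records, in position (i, j), the step at which that cell was added to P.
  Insert 2 (step 1): P = [2];  Q = [1]
  Insert 6 (step 2): P = [2, 6];  Q = [1, 2]
  Insert 3 (step 3): P = [2, 3] / [6];  Q = [1, 2] / [3]
  Insert 7 (step 4): P = [2, 3, 7] / [6];  Q = [1, 2, 4] / [3]
  Insert 1 (step 5): P = [1, 3, 7] / [2] / [6];  Q = [1, 2, 4] / [3] / [5]
  Insert 4 (step 6): P = [1, 3, 4] / [2, 7] / [6];  Q = [1, 2, 4] / [3, 6] / [5]
  Insert 5 (step 7): P = [1, 3, 4, 5] / [2, 7] / [6];  Q = [1, 2, 4, 7] / [3, 6] / [5]
Final shape: (4, 2, 1).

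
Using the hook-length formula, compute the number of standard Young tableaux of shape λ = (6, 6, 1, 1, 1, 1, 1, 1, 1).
# SYT of shape (6, 6, 1, 1, 1, 1, 1, 1, 1) = 1534896

Hook-length formula: f^λ = n! / Π hook(c), product over all cells c of the Young diagram. For λ = (6, 6, 1, 1, 1, 1, 1, 1, 1), n = 19 boxes. Hook lengths by row (left-to-right, top-to-bottom): [14, 6, 5, 4, 3, 2]; [13, 5, 4, 3, 2, 1]; [7]; [6]; [5]; [4]; [3]; [2]; [1]. Product of hooks = 79252992000. So f^λ = 19! / 79252992000 = 121645100408832000 / 79252992000 = 1534896.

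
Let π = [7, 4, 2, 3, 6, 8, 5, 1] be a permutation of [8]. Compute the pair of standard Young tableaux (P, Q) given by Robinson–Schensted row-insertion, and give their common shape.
P = [1, 3, 5, 8] / [2, 6] / [4] / [7];  Q = [1, 4, 5, 6] / [2, 7] / [3] / [8];  common shape = (4, 2, 1, 1)

Row-insert the values π_1, π_2, … into P one at a time, bumping the leftmost entry strictly greater than the inserted value down to the next row. The recording tableau Q records, in position (i, j), the step at which that cell was added to P.
  Insert 7 (step 1): P = [7];  Q = [1]
  Insert 4 (step 2): P = [4] / [7];  Q = [1] / [2]
  Insert 2 (step 3): P = [2] / [4] / [7];  Q = [1] / [2] / [3]
  Insert 3 (step 4): P = [2, 3] / [4] / [7];  Q = [1, 4] / [2] / [3]
  Insert 6 (step 5): P = [2, 3, 6] / [4] / [7];  Q = [1, 4, 5] / [2] / [3]
  Insert 8 (step 6): P = [2, 3, 6, 8] / [4] / [7];  Q = [1, 4, 5, 6] / [2] / [3]
  Insert 5 (step 7): P = [2, 3, 5, 8] / [4, 6] / [7];  Q = [1, 4, 5, 6] / [2, 7] / [3]
  Insert 1 (step 8): P = [1, 3, 5, 8] / [2, 6] / [4] / [7];  Q = [1, 4, 5, 6] / [2, 7] / [3] / [8]
Final shape: (4, 2, 1, 1).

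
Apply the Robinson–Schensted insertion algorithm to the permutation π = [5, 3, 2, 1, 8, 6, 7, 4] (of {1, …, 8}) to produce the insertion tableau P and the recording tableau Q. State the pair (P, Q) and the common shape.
P = [1, 4, 7] / [2, 6] / [3, 8] / [5];  Q = [1, 5, 7] / [2, 6] / [3, 8] / [4];  common shape = (3, 2, 2, 1)

Row-insert the values π_1, π_2, … into P one at a time, bumping the leftmost entry strictly greater than the inserted value down to the next row. The recording tableau Q records, in position (i, j), the step at which that cell was added to P.
  Insert 5 (step 1): P = [5];  Q = [1]
  Insert 3 (step 2): P = [3] / [5];  Q = [1] / [2]
  Insert 2 (step 3): P = [2] / [3] / [5];  Q = [1] / [2] / [3]
  Insert 1 (step 4): P = [1] / [2] / [3] / [5];  Q = [1] / [2] / [3] / [4]
  Insert 8 (step 5): P = [1, 8] / [2] / [3] / [5];  Q = [1, 5] / [2] / [3] / [4]
  Insert 6 (step 6): P = [1, 6] / [2, 8] / [3] / [5];  Q = [1, 5] / [2, 6] / [3] / [4]
  Insert 7 (step 7): P = [1, 6, 7] / [2, 8] / [3] / [5];  Q = [1, 5, 7] / [2, 6] / [3] / [4]
  Insert 4 (step 8): P = [1, 4, 7] / [2, 6] / [3, 8] / [5];  Q = [1, 5, 7] / [2, 6] / [3, 8] / [4]
Final shape: (3, 2, 2, 1).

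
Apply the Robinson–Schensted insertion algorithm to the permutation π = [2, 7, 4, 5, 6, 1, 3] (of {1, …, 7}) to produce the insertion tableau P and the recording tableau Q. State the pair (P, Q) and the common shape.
P = [1, 3, 5, 6] / [2, 4] / [7];  Q = [1, 2, 4, 5] / [3, 7] / [6];  common shape = (4, 2, 1)

Row-insert the values π_1, π_2, … into P one at a time, bumping the leftmost entry strictly greater than the inserted value down to the next row. The recording tableau Q records, in position (i, j), the step at which that cell was added to P.
  Insert 2 (step 1): P = [2];  Q = [1]
  Insert 7 (step 2): P = [2, 7];  Q = [1, 2]
  Insert 4 (step 3): P = [2, 4] / [7];  Q = [1, 2] / [3]
  Insert 5 (step 4): P = [2, 4, 5] / [7];  Q = [1, 2, 4] / [3]
  Insert 6 (step 5): P = [2, 4, 5, 6] / [7];  Q = [1, 2, 4, 5] / [3]
  Insert 1 (step 6): P = [1, 4, 5, 6] / [2] / [7];  Q = [1, 2, 4, 5] / [3] / [6]
  Insert 3 (step 7): P = [1, 3, 5, 6] / [2, 4] / [7];  Q = [1, 2, 4, 5] / [3, 7] / [6]
Final shape: (4, 2, 1).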